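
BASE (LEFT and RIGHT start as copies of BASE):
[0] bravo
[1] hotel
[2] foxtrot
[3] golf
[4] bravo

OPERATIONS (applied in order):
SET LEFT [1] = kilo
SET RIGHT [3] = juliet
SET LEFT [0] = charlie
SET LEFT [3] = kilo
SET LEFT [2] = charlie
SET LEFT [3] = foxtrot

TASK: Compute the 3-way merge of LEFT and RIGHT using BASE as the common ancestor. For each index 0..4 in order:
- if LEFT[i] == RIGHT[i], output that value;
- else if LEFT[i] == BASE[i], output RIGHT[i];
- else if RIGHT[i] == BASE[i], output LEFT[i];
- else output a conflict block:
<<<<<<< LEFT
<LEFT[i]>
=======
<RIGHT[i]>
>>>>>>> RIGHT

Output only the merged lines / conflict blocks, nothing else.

Answer: charlie
kilo
charlie
<<<<<<< LEFT
foxtrot
=======
juliet
>>>>>>> RIGHT
bravo

Derivation:
Final LEFT:  [charlie, kilo, charlie, foxtrot, bravo]
Final RIGHT: [bravo, hotel, foxtrot, juliet, bravo]
i=0: L=charlie, R=bravo=BASE -> take LEFT -> charlie
i=1: L=kilo, R=hotel=BASE -> take LEFT -> kilo
i=2: L=charlie, R=foxtrot=BASE -> take LEFT -> charlie
i=3: BASE=golf L=foxtrot R=juliet all differ -> CONFLICT
i=4: L=bravo R=bravo -> agree -> bravo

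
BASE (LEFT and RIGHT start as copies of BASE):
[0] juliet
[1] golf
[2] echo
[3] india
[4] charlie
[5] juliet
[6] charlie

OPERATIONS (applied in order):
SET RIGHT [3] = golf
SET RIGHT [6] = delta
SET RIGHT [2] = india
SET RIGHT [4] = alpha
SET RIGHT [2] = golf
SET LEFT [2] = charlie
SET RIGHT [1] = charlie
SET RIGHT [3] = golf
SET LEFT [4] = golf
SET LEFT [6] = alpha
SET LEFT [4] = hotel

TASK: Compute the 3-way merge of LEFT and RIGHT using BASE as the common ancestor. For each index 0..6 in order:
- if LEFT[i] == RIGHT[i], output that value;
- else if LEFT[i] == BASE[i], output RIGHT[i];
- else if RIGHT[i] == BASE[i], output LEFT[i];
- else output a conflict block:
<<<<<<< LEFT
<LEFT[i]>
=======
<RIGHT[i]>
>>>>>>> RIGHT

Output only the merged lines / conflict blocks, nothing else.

Answer: juliet
charlie
<<<<<<< LEFT
charlie
=======
golf
>>>>>>> RIGHT
golf
<<<<<<< LEFT
hotel
=======
alpha
>>>>>>> RIGHT
juliet
<<<<<<< LEFT
alpha
=======
delta
>>>>>>> RIGHT

Derivation:
Final LEFT:  [juliet, golf, charlie, india, hotel, juliet, alpha]
Final RIGHT: [juliet, charlie, golf, golf, alpha, juliet, delta]
i=0: L=juliet R=juliet -> agree -> juliet
i=1: L=golf=BASE, R=charlie -> take RIGHT -> charlie
i=2: BASE=echo L=charlie R=golf all differ -> CONFLICT
i=3: L=india=BASE, R=golf -> take RIGHT -> golf
i=4: BASE=charlie L=hotel R=alpha all differ -> CONFLICT
i=5: L=juliet R=juliet -> agree -> juliet
i=6: BASE=charlie L=alpha R=delta all differ -> CONFLICT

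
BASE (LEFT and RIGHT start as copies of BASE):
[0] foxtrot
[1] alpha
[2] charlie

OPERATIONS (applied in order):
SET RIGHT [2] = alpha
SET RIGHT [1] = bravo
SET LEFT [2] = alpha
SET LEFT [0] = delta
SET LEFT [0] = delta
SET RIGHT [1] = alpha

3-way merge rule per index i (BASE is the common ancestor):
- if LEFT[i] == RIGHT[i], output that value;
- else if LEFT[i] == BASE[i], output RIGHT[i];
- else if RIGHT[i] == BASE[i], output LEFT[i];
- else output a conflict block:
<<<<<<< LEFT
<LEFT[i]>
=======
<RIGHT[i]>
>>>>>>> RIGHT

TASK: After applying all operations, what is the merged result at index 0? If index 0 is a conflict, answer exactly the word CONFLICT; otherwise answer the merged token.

Final LEFT:  [delta, alpha, alpha]
Final RIGHT: [foxtrot, alpha, alpha]
i=0: L=delta, R=foxtrot=BASE -> take LEFT -> delta
i=1: L=alpha R=alpha -> agree -> alpha
i=2: L=alpha R=alpha -> agree -> alpha
Index 0 -> delta

Answer: delta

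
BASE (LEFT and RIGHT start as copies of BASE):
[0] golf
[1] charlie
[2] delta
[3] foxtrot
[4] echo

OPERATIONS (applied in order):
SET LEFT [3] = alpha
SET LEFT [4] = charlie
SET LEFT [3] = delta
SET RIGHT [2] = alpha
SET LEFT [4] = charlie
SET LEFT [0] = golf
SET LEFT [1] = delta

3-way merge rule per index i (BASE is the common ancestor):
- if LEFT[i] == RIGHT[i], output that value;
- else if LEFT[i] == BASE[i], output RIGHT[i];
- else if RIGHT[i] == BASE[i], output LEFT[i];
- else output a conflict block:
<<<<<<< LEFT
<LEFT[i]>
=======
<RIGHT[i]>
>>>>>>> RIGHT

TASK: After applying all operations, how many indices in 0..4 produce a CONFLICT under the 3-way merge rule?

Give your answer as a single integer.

Answer: 0

Derivation:
Final LEFT:  [golf, delta, delta, delta, charlie]
Final RIGHT: [golf, charlie, alpha, foxtrot, echo]
i=0: L=golf R=golf -> agree -> golf
i=1: L=delta, R=charlie=BASE -> take LEFT -> delta
i=2: L=delta=BASE, R=alpha -> take RIGHT -> alpha
i=3: L=delta, R=foxtrot=BASE -> take LEFT -> delta
i=4: L=charlie, R=echo=BASE -> take LEFT -> charlie
Conflict count: 0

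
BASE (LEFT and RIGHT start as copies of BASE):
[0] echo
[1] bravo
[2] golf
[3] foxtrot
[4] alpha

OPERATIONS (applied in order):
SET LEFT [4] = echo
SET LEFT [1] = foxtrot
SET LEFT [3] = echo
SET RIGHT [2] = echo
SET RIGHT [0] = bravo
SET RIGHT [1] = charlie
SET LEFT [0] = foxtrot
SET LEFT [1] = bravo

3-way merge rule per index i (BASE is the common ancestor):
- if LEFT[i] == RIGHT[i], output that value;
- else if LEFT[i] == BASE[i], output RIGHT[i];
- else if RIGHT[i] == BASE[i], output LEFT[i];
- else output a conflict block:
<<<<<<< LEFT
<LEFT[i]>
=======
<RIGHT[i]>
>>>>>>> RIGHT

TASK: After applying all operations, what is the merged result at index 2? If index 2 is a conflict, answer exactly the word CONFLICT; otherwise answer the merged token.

Final LEFT:  [foxtrot, bravo, golf, echo, echo]
Final RIGHT: [bravo, charlie, echo, foxtrot, alpha]
i=0: BASE=echo L=foxtrot R=bravo all differ -> CONFLICT
i=1: L=bravo=BASE, R=charlie -> take RIGHT -> charlie
i=2: L=golf=BASE, R=echo -> take RIGHT -> echo
i=3: L=echo, R=foxtrot=BASE -> take LEFT -> echo
i=4: L=echo, R=alpha=BASE -> take LEFT -> echo
Index 2 -> echo

Answer: echo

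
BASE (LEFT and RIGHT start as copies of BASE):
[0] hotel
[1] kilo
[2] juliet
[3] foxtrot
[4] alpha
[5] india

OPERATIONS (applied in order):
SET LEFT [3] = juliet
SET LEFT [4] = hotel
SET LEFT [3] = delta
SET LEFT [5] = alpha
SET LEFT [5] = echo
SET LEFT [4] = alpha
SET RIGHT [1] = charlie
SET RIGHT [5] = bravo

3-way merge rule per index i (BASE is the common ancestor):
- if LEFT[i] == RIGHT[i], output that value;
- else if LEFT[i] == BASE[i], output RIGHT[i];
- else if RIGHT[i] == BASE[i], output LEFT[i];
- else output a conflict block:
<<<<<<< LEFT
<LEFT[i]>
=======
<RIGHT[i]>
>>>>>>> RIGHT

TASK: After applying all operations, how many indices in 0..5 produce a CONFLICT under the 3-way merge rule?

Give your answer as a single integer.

Answer: 1

Derivation:
Final LEFT:  [hotel, kilo, juliet, delta, alpha, echo]
Final RIGHT: [hotel, charlie, juliet, foxtrot, alpha, bravo]
i=0: L=hotel R=hotel -> agree -> hotel
i=1: L=kilo=BASE, R=charlie -> take RIGHT -> charlie
i=2: L=juliet R=juliet -> agree -> juliet
i=3: L=delta, R=foxtrot=BASE -> take LEFT -> delta
i=4: L=alpha R=alpha -> agree -> alpha
i=5: BASE=india L=echo R=bravo all differ -> CONFLICT
Conflict count: 1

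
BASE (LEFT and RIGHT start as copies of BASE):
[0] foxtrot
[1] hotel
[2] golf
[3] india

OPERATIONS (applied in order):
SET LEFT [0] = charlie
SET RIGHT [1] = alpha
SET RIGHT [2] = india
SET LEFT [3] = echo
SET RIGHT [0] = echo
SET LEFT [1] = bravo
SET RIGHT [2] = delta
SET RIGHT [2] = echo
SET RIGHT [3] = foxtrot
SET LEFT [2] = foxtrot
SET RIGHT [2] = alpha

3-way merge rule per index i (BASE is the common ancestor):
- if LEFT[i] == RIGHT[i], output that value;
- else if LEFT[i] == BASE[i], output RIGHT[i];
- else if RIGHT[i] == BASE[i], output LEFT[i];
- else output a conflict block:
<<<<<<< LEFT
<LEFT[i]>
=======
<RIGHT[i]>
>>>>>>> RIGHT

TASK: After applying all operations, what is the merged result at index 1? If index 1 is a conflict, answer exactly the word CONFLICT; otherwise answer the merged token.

Final LEFT:  [charlie, bravo, foxtrot, echo]
Final RIGHT: [echo, alpha, alpha, foxtrot]
i=0: BASE=foxtrot L=charlie R=echo all differ -> CONFLICT
i=1: BASE=hotel L=bravo R=alpha all differ -> CONFLICT
i=2: BASE=golf L=foxtrot R=alpha all differ -> CONFLICT
i=3: BASE=india L=echo R=foxtrot all differ -> CONFLICT
Index 1 -> CONFLICT

Answer: CONFLICT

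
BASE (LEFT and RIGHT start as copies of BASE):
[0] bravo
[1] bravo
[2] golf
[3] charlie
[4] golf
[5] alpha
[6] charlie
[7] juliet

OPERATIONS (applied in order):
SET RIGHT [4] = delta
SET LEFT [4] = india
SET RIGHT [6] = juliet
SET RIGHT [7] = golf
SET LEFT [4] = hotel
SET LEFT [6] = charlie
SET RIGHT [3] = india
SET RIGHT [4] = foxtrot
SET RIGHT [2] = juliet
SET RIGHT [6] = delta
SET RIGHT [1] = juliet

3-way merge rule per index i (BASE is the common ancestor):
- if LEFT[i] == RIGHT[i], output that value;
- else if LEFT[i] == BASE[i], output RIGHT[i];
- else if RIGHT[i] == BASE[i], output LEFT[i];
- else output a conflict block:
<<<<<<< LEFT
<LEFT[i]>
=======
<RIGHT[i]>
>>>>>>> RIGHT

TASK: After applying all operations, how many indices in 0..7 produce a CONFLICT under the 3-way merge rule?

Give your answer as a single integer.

Answer: 1

Derivation:
Final LEFT:  [bravo, bravo, golf, charlie, hotel, alpha, charlie, juliet]
Final RIGHT: [bravo, juliet, juliet, india, foxtrot, alpha, delta, golf]
i=0: L=bravo R=bravo -> agree -> bravo
i=1: L=bravo=BASE, R=juliet -> take RIGHT -> juliet
i=2: L=golf=BASE, R=juliet -> take RIGHT -> juliet
i=3: L=charlie=BASE, R=india -> take RIGHT -> india
i=4: BASE=golf L=hotel R=foxtrot all differ -> CONFLICT
i=5: L=alpha R=alpha -> agree -> alpha
i=6: L=charlie=BASE, R=delta -> take RIGHT -> delta
i=7: L=juliet=BASE, R=golf -> take RIGHT -> golf
Conflict count: 1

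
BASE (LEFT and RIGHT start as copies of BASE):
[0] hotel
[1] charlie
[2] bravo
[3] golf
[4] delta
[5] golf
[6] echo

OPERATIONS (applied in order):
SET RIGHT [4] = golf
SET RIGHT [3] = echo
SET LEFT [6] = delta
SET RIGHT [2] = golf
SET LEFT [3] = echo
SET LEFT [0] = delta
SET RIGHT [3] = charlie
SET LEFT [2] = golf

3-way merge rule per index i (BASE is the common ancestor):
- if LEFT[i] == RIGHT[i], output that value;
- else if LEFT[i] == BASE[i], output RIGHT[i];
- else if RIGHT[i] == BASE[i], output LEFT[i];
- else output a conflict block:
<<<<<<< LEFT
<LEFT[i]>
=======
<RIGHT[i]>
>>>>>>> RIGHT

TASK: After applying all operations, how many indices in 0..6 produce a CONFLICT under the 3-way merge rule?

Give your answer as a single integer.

Answer: 1

Derivation:
Final LEFT:  [delta, charlie, golf, echo, delta, golf, delta]
Final RIGHT: [hotel, charlie, golf, charlie, golf, golf, echo]
i=0: L=delta, R=hotel=BASE -> take LEFT -> delta
i=1: L=charlie R=charlie -> agree -> charlie
i=2: L=golf R=golf -> agree -> golf
i=3: BASE=golf L=echo R=charlie all differ -> CONFLICT
i=4: L=delta=BASE, R=golf -> take RIGHT -> golf
i=5: L=golf R=golf -> agree -> golf
i=6: L=delta, R=echo=BASE -> take LEFT -> delta
Conflict count: 1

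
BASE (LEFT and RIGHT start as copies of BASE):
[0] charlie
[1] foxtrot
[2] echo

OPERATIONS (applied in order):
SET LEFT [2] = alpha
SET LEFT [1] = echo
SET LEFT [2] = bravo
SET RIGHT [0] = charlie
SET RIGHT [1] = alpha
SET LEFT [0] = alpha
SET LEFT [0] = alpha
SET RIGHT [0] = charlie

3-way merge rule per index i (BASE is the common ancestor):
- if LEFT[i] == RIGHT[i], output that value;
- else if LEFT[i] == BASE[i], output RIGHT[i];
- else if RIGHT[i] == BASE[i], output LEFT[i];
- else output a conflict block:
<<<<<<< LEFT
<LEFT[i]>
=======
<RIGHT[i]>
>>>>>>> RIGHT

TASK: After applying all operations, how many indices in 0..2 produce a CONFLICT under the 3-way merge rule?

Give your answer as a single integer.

Final LEFT:  [alpha, echo, bravo]
Final RIGHT: [charlie, alpha, echo]
i=0: L=alpha, R=charlie=BASE -> take LEFT -> alpha
i=1: BASE=foxtrot L=echo R=alpha all differ -> CONFLICT
i=2: L=bravo, R=echo=BASE -> take LEFT -> bravo
Conflict count: 1

Answer: 1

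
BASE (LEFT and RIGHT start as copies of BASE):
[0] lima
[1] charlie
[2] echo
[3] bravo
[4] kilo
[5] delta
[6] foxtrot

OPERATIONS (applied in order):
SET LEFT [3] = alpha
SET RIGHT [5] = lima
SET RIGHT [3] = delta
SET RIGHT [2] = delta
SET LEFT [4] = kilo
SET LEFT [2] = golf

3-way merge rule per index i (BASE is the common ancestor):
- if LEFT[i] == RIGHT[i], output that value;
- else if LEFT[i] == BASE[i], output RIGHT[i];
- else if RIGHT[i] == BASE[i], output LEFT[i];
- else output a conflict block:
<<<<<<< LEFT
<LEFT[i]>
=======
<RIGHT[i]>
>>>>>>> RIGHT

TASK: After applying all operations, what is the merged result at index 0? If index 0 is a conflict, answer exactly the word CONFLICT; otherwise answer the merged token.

Answer: lima

Derivation:
Final LEFT:  [lima, charlie, golf, alpha, kilo, delta, foxtrot]
Final RIGHT: [lima, charlie, delta, delta, kilo, lima, foxtrot]
i=0: L=lima R=lima -> agree -> lima
i=1: L=charlie R=charlie -> agree -> charlie
i=2: BASE=echo L=golf R=delta all differ -> CONFLICT
i=3: BASE=bravo L=alpha R=delta all differ -> CONFLICT
i=4: L=kilo R=kilo -> agree -> kilo
i=5: L=delta=BASE, R=lima -> take RIGHT -> lima
i=6: L=foxtrot R=foxtrot -> agree -> foxtrot
Index 0 -> lima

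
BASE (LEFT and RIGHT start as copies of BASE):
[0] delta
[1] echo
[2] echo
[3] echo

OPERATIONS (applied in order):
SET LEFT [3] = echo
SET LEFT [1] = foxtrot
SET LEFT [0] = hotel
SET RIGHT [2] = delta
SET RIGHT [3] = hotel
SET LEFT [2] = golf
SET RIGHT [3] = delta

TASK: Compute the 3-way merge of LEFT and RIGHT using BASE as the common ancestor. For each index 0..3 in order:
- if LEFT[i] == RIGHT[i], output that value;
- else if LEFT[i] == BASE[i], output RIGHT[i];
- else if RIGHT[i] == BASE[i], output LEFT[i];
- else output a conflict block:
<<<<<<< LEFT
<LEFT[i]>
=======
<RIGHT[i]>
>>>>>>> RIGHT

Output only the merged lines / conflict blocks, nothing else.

Final LEFT:  [hotel, foxtrot, golf, echo]
Final RIGHT: [delta, echo, delta, delta]
i=0: L=hotel, R=delta=BASE -> take LEFT -> hotel
i=1: L=foxtrot, R=echo=BASE -> take LEFT -> foxtrot
i=2: BASE=echo L=golf R=delta all differ -> CONFLICT
i=3: L=echo=BASE, R=delta -> take RIGHT -> delta

Answer: hotel
foxtrot
<<<<<<< LEFT
golf
=======
delta
>>>>>>> RIGHT
delta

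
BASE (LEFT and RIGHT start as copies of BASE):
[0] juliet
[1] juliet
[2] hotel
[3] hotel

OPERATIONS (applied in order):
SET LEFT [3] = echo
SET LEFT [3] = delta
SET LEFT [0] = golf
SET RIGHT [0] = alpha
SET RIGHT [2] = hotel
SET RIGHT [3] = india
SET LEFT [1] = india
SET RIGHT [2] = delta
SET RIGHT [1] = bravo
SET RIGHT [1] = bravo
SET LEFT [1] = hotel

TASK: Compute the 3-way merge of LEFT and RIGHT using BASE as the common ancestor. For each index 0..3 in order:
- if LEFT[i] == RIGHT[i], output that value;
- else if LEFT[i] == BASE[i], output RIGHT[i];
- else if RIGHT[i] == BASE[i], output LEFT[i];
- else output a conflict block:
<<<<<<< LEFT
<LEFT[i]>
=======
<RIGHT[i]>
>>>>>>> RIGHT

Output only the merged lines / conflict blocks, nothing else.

Final LEFT:  [golf, hotel, hotel, delta]
Final RIGHT: [alpha, bravo, delta, india]
i=0: BASE=juliet L=golf R=alpha all differ -> CONFLICT
i=1: BASE=juliet L=hotel R=bravo all differ -> CONFLICT
i=2: L=hotel=BASE, R=delta -> take RIGHT -> delta
i=3: BASE=hotel L=delta R=india all differ -> CONFLICT

Answer: <<<<<<< LEFT
golf
=======
alpha
>>>>>>> RIGHT
<<<<<<< LEFT
hotel
=======
bravo
>>>>>>> RIGHT
delta
<<<<<<< LEFT
delta
=======
india
>>>>>>> RIGHT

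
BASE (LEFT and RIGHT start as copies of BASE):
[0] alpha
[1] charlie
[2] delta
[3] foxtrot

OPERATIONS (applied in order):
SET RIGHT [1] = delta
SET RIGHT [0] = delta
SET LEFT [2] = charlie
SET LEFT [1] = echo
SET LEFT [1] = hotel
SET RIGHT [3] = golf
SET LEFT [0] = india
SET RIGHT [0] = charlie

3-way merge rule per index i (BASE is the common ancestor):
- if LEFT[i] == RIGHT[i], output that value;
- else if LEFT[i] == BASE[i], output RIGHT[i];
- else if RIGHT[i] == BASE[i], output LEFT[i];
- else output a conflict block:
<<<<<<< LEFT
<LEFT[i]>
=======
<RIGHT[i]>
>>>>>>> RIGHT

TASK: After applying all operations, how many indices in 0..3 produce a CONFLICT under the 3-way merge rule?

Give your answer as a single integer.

Answer: 2

Derivation:
Final LEFT:  [india, hotel, charlie, foxtrot]
Final RIGHT: [charlie, delta, delta, golf]
i=0: BASE=alpha L=india R=charlie all differ -> CONFLICT
i=1: BASE=charlie L=hotel R=delta all differ -> CONFLICT
i=2: L=charlie, R=delta=BASE -> take LEFT -> charlie
i=3: L=foxtrot=BASE, R=golf -> take RIGHT -> golf
Conflict count: 2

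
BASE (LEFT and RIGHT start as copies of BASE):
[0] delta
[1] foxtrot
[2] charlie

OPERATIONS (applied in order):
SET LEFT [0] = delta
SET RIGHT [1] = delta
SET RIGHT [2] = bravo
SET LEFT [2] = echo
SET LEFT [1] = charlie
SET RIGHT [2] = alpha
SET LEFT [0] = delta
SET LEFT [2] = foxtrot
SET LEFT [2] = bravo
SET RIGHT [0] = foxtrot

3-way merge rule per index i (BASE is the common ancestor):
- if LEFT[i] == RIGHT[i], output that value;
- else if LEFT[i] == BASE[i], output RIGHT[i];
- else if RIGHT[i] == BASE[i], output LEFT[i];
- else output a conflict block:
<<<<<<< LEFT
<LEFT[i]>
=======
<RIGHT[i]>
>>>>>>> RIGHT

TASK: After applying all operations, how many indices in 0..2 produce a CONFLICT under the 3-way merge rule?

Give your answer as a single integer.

Answer: 2

Derivation:
Final LEFT:  [delta, charlie, bravo]
Final RIGHT: [foxtrot, delta, alpha]
i=0: L=delta=BASE, R=foxtrot -> take RIGHT -> foxtrot
i=1: BASE=foxtrot L=charlie R=delta all differ -> CONFLICT
i=2: BASE=charlie L=bravo R=alpha all differ -> CONFLICT
Conflict count: 2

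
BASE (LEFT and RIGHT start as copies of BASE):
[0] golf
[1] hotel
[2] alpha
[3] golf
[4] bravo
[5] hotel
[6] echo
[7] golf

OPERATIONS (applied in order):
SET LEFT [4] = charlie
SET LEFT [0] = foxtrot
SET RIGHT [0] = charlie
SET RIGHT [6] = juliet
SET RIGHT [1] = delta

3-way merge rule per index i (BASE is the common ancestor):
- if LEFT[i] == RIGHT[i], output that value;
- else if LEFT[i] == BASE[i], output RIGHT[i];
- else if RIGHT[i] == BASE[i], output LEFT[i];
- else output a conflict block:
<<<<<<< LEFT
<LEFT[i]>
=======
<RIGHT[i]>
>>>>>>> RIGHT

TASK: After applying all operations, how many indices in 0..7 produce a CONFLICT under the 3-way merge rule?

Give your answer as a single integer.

Final LEFT:  [foxtrot, hotel, alpha, golf, charlie, hotel, echo, golf]
Final RIGHT: [charlie, delta, alpha, golf, bravo, hotel, juliet, golf]
i=0: BASE=golf L=foxtrot R=charlie all differ -> CONFLICT
i=1: L=hotel=BASE, R=delta -> take RIGHT -> delta
i=2: L=alpha R=alpha -> agree -> alpha
i=3: L=golf R=golf -> agree -> golf
i=4: L=charlie, R=bravo=BASE -> take LEFT -> charlie
i=5: L=hotel R=hotel -> agree -> hotel
i=6: L=echo=BASE, R=juliet -> take RIGHT -> juliet
i=7: L=golf R=golf -> agree -> golf
Conflict count: 1

Answer: 1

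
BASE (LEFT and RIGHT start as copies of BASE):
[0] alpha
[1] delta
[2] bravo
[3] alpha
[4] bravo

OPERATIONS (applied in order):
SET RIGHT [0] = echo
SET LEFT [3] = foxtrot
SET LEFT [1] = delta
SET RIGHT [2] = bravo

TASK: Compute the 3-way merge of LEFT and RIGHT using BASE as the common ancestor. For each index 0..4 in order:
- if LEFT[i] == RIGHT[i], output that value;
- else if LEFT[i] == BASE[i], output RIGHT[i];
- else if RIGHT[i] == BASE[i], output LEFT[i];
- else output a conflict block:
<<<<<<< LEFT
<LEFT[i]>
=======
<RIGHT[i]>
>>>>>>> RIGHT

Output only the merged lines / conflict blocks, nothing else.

Final LEFT:  [alpha, delta, bravo, foxtrot, bravo]
Final RIGHT: [echo, delta, bravo, alpha, bravo]
i=0: L=alpha=BASE, R=echo -> take RIGHT -> echo
i=1: L=delta R=delta -> agree -> delta
i=2: L=bravo R=bravo -> agree -> bravo
i=3: L=foxtrot, R=alpha=BASE -> take LEFT -> foxtrot
i=4: L=bravo R=bravo -> agree -> bravo

Answer: echo
delta
bravo
foxtrot
bravo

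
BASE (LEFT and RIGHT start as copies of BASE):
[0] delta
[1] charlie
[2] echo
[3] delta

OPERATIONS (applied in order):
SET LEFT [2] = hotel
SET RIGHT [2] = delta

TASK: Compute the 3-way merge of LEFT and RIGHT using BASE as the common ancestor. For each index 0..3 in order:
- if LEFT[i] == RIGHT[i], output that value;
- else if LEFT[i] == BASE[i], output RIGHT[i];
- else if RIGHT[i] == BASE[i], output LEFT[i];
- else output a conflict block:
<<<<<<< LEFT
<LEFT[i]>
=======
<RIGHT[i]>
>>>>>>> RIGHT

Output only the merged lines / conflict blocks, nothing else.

Answer: delta
charlie
<<<<<<< LEFT
hotel
=======
delta
>>>>>>> RIGHT
delta

Derivation:
Final LEFT:  [delta, charlie, hotel, delta]
Final RIGHT: [delta, charlie, delta, delta]
i=0: L=delta R=delta -> agree -> delta
i=1: L=charlie R=charlie -> agree -> charlie
i=2: BASE=echo L=hotel R=delta all differ -> CONFLICT
i=3: L=delta R=delta -> agree -> delta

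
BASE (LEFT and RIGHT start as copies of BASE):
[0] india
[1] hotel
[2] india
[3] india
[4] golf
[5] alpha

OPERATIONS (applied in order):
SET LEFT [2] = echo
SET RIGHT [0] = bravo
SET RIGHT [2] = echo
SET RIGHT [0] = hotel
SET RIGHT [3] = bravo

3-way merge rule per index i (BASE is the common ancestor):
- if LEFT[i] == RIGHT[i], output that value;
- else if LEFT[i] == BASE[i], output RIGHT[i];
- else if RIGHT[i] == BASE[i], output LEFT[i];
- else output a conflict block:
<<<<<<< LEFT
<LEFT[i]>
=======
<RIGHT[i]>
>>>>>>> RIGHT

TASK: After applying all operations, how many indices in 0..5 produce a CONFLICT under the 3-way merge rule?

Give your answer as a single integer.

Final LEFT:  [india, hotel, echo, india, golf, alpha]
Final RIGHT: [hotel, hotel, echo, bravo, golf, alpha]
i=0: L=india=BASE, R=hotel -> take RIGHT -> hotel
i=1: L=hotel R=hotel -> agree -> hotel
i=2: L=echo R=echo -> agree -> echo
i=3: L=india=BASE, R=bravo -> take RIGHT -> bravo
i=4: L=golf R=golf -> agree -> golf
i=5: L=alpha R=alpha -> agree -> alpha
Conflict count: 0

Answer: 0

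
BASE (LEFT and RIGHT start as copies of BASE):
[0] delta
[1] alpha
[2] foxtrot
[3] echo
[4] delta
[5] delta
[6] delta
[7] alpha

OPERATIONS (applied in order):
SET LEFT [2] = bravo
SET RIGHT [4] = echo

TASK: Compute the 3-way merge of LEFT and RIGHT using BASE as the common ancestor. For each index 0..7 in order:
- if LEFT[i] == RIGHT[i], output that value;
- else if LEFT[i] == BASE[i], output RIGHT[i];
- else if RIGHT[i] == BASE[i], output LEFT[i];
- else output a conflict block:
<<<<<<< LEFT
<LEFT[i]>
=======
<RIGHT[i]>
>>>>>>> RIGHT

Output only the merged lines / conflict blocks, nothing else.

Answer: delta
alpha
bravo
echo
echo
delta
delta
alpha

Derivation:
Final LEFT:  [delta, alpha, bravo, echo, delta, delta, delta, alpha]
Final RIGHT: [delta, alpha, foxtrot, echo, echo, delta, delta, alpha]
i=0: L=delta R=delta -> agree -> delta
i=1: L=alpha R=alpha -> agree -> alpha
i=2: L=bravo, R=foxtrot=BASE -> take LEFT -> bravo
i=3: L=echo R=echo -> agree -> echo
i=4: L=delta=BASE, R=echo -> take RIGHT -> echo
i=5: L=delta R=delta -> agree -> delta
i=6: L=delta R=delta -> agree -> delta
i=7: L=alpha R=alpha -> agree -> alpha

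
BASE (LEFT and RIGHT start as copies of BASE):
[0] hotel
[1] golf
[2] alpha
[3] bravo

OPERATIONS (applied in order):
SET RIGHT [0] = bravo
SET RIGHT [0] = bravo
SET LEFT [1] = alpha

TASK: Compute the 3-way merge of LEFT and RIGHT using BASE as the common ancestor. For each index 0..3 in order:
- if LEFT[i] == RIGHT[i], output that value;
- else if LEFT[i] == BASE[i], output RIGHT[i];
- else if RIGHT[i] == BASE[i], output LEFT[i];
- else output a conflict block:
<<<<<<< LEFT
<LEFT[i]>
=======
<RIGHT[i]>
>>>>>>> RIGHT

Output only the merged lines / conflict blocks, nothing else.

Final LEFT:  [hotel, alpha, alpha, bravo]
Final RIGHT: [bravo, golf, alpha, bravo]
i=0: L=hotel=BASE, R=bravo -> take RIGHT -> bravo
i=1: L=alpha, R=golf=BASE -> take LEFT -> alpha
i=2: L=alpha R=alpha -> agree -> alpha
i=3: L=bravo R=bravo -> agree -> bravo

Answer: bravo
alpha
alpha
bravo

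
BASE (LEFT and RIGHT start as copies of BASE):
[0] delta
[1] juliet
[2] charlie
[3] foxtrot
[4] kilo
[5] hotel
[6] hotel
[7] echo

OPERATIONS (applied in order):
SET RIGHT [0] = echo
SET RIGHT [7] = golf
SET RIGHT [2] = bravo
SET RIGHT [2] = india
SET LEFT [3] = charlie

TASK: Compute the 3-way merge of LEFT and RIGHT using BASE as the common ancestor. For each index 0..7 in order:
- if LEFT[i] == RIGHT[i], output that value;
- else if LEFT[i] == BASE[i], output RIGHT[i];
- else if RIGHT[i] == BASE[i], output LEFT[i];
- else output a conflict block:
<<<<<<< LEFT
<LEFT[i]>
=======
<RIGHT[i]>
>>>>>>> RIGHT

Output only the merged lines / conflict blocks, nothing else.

Final LEFT:  [delta, juliet, charlie, charlie, kilo, hotel, hotel, echo]
Final RIGHT: [echo, juliet, india, foxtrot, kilo, hotel, hotel, golf]
i=0: L=delta=BASE, R=echo -> take RIGHT -> echo
i=1: L=juliet R=juliet -> agree -> juliet
i=2: L=charlie=BASE, R=india -> take RIGHT -> india
i=3: L=charlie, R=foxtrot=BASE -> take LEFT -> charlie
i=4: L=kilo R=kilo -> agree -> kilo
i=5: L=hotel R=hotel -> agree -> hotel
i=6: L=hotel R=hotel -> agree -> hotel
i=7: L=echo=BASE, R=golf -> take RIGHT -> golf

Answer: echo
juliet
india
charlie
kilo
hotel
hotel
golf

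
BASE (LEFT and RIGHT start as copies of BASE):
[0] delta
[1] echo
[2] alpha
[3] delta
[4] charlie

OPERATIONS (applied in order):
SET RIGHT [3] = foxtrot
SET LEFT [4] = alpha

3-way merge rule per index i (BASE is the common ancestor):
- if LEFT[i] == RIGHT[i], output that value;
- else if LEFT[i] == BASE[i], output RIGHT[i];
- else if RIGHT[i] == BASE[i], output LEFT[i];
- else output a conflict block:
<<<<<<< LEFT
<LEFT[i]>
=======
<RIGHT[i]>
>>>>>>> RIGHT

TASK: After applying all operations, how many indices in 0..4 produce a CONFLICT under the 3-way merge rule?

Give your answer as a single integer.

Answer: 0

Derivation:
Final LEFT:  [delta, echo, alpha, delta, alpha]
Final RIGHT: [delta, echo, alpha, foxtrot, charlie]
i=0: L=delta R=delta -> agree -> delta
i=1: L=echo R=echo -> agree -> echo
i=2: L=alpha R=alpha -> agree -> alpha
i=3: L=delta=BASE, R=foxtrot -> take RIGHT -> foxtrot
i=4: L=alpha, R=charlie=BASE -> take LEFT -> alpha
Conflict count: 0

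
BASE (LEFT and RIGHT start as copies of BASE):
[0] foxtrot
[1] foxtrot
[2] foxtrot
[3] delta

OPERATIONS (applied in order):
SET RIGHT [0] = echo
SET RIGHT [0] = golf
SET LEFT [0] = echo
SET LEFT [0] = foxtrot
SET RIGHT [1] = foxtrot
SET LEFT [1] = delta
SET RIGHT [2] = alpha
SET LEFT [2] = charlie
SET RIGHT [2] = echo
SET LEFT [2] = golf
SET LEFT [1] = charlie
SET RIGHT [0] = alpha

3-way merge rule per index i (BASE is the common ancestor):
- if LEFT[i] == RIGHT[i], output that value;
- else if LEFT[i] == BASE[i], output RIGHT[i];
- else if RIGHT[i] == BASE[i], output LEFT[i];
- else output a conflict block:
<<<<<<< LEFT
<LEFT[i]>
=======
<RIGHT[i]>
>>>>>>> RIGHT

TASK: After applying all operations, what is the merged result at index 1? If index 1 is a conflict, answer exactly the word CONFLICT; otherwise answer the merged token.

Answer: charlie

Derivation:
Final LEFT:  [foxtrot, charlie, golf, delta]
Final RIGHT: [alpha, foxtrot, echo, delta]
i=0: L=foxtrot=BASE, R=alpha -> take RIGHT -> alpha
i=1: L=charlie, R=foxtrot=BASE -> take LEFT -> charlie
i=2: BASE=foxtrot L=golf R=echo all differ -> CONFLICT
i=3: L=delta R=delta -> agree -> delta
Index 1 -> charlie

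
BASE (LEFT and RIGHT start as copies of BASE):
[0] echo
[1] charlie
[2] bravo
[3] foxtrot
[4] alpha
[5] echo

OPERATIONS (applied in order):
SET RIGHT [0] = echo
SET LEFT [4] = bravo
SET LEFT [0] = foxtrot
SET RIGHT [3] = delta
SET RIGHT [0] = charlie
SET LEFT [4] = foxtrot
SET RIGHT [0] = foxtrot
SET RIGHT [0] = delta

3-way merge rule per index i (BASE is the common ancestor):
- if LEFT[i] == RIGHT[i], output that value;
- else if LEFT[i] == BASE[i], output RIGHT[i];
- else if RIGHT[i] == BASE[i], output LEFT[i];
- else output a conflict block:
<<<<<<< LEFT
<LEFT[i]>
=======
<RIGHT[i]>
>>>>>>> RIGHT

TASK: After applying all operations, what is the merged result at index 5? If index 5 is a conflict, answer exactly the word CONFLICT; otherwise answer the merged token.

Answer: echo

Derivation:
Final LEFT:  [foxtrot, charlie, bravo, foxtrot, foxtrot, echo]
Final RIGHT: [delta, charlie, bravo, delta, alpha, echo]
i=0: BASE=echo L=foxtrot R=delta all differ -> CONFLICT
i=1: L=charlie R=charlie -> agree -> charlie
i=2: L=bravo R=bravo -> agree -> bravo
i=3: L=foxtrot=BASE, R=delta -> take RIGHT -> delta
i=4: L=foxtrot, R=alpha=BASE -> take LEFT -> foxtrot
i=5: L=echo R=echo -> agree -> echo
Index 5 -> echo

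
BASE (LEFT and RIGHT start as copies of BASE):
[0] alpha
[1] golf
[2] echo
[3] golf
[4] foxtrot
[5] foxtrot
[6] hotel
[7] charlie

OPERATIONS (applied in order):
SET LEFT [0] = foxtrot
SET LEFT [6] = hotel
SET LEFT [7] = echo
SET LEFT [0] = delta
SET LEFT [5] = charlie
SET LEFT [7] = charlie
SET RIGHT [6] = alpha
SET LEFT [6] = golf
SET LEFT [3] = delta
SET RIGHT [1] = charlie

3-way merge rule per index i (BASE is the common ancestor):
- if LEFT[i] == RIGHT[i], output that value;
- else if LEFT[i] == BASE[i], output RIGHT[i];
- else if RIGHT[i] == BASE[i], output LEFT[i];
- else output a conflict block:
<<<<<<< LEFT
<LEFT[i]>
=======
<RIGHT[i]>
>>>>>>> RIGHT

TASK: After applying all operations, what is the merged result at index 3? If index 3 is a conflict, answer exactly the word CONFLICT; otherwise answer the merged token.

Answer: delta

Derivation:
Final LEFT:  [delta, golf, echo, delta, foxtrot, charlie, golf, charlie]
Final RIGHT: [alpha, charlie, echo, golf, foxtrot, foxtrot, alpha, charlie]
i=0: L=delta, R=alpha=BASE -> take LEFT -> delta
i=1: L=golf=BASE, R=charlie -> take RIGHT -> charlie
i=2: L=echo R=echo -> agree -> echo
i=3: L=delta, R=golf=BASE -> take LEFT -> delta
i=4: L=foxtrot R=foxtrot -> agree -> foxtrot
i=5: L=charlie, R=foxtrot=BASE -> take LEFT -> charlie
i=6: BASE=hotel L=golf R=alpha all differ -> CONFLICT
i=7: L=charlie R=charlie -> agree -> charlie
Index 3 -> delta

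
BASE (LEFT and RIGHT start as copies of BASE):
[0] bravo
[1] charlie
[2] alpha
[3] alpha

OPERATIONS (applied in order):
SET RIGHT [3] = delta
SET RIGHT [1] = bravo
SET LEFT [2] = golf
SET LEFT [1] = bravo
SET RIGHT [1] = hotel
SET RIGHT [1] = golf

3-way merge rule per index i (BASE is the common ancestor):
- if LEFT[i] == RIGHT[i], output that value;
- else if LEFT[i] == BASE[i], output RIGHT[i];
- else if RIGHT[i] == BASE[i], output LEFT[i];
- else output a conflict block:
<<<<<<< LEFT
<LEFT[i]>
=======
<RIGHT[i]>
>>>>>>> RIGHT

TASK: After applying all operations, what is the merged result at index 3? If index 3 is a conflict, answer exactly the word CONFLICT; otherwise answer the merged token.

Answer: delta

Derivation:
Final LEFT:  [bravo, bravo, golf, alpha]
Final RIGHT: [bravo, golf, alpha, delta]
i=0: L=bravo R=bravo -> agree -> bravo
i=1: BASE=charlie L=bravo R=golf all differ -> CONFLICT
i=2: L=golf, R=alpha=BASE -> take LEFT -> golf
i=3: L=alpha=BASE, R=delta -> take RIGHT -> delta
Index 3 -> delta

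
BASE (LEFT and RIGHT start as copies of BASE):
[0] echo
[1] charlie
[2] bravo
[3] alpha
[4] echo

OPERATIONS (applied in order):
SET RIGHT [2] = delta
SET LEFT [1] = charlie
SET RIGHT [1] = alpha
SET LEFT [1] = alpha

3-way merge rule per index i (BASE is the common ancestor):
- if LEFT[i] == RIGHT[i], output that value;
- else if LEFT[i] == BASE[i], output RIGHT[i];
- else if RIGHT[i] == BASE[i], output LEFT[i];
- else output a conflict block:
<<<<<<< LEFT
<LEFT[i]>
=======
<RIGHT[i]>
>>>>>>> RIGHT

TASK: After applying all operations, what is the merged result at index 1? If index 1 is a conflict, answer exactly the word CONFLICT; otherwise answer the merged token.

Final LEFT:  [echo, alpha, bravo, alpha, echo]
Final RIGHT: [echo, alpha, delta, alpha, echo]
i=0: L=echo R=echo -> agree -> echo
i=1: L=alpha R=alpha -> agree -> alpha
i=2: L=bravo=BASE, R=delta -> take RIGHT -> delta
i=3: L=alpha R=alpha -> agree -> alpha
i=4: L=echo R=echo -> agree -> echo
Index 1 -> alpha

Answer: alpha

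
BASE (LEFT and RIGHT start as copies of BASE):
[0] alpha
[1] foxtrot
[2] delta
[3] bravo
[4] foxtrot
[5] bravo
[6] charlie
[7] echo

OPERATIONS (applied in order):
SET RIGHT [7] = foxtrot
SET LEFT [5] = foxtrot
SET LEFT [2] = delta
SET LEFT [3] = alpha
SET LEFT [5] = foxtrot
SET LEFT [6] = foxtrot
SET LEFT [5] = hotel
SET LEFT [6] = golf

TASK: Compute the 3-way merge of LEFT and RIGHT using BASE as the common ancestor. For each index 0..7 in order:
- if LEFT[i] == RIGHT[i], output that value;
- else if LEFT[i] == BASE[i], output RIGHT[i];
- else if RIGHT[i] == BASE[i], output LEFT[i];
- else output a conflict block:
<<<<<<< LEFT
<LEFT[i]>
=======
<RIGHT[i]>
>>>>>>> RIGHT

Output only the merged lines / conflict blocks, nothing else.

Final LEFT:  [alpha, foxtrot, delta, alpha, foxtrot, hotel, golf, echo]
Final RIGHT: [alpha, foxtrot, delta, bravo, foxtrot, bravo, charlie, foxtrot]
i=0: L=alpha R=alpha -> agree -> alpha
i=1: L=foxtrot R=foxtrot -> agree -> foxtrot
i=2: L=delta R=delta -> agree -> delta
i=3: L=alpha, R=bravo=BASE -> take LEFT -> alpha
i=4: L=foxtrot R=foxtrot -> agree -> foxtrot
i=5: L=hotel, R=bravo=BASE -> take LEFT -> hotel
i=6: L=golf, R=charlie=BASE -> take LEFT -> golf
i=7: L=echo=BASE, R=foxtrot -> take RIGHT -> foxtrot

Answer: alpha
foxtrot
delta
alpha
foxtrot
hotel
golf
foxtrot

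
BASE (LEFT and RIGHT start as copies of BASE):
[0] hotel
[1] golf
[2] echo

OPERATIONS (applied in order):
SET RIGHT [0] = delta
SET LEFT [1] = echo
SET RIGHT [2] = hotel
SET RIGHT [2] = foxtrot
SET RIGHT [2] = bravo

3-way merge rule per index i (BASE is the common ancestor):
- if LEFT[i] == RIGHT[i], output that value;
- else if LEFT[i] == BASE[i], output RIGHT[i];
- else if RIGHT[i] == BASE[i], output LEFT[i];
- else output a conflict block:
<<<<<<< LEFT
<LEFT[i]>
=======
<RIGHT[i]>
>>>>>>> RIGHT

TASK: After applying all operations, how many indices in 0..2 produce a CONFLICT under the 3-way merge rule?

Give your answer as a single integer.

Final LEFT:  [hotel, echo, echo]
Final RIGHT: [delta, golf, bravo]
i=0: L=hotel=BASE, R=delta -> take RIGHT -> delta
i=1: L=echo, R=golf=BASE -> take LEFT -> echo
i=2: L=echo=BASE, R=bravo -> take RIGHT -> bravo
Conflict count: 0

Answer: 0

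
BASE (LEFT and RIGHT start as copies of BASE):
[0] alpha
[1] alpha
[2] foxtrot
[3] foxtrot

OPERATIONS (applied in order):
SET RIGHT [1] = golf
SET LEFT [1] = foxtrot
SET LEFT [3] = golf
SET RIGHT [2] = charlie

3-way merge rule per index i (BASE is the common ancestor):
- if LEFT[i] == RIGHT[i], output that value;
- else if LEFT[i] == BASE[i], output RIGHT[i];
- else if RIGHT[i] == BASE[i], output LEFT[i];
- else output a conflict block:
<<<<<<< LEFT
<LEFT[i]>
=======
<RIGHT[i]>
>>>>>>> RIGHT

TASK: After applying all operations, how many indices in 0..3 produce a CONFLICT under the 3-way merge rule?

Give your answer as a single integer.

Final LEFT:  [alpha, foxtrot, foxtrot, golf]
Final RIGHT: [alpha, golf, charlie, foxtrot]
i=0: L=alpha R=alpha -> agree -> alpha
i=1: BASE=alpha L=foxtrot R=golf all differ -> CONFLICT
i=2: L=foxtrot=BASE, R=charlie -> take RIGHT -> charlie
i=3: L=golf, R=foxtrot=BASE -> take LEFT -> golf
Conflict count: 1

Answer: 1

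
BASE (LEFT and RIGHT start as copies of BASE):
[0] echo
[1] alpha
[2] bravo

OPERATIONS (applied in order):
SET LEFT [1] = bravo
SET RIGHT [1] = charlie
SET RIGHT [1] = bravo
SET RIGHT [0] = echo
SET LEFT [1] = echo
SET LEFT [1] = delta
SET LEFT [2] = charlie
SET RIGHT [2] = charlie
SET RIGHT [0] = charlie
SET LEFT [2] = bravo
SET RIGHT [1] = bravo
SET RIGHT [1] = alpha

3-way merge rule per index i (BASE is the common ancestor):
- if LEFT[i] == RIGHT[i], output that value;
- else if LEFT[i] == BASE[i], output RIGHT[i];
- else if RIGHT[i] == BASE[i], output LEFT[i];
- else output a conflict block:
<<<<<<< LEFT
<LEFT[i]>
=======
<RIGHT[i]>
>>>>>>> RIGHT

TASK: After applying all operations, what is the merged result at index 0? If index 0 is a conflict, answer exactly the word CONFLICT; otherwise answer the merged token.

Final LEFT:  [echo, delta, bravo]
Final RIGHT: [charlie, alpha, charlie]
i=0: L=echo=BASE, R=charlie -> take RIGHT -> charlie
i=1: L=delta, R=alpha=BASE -> take LEFT -> delta
i=2: L=bravo=BASE, R=charlie -> take RIGHT -> charlie
Index 0 -> charlie

Answer: charlie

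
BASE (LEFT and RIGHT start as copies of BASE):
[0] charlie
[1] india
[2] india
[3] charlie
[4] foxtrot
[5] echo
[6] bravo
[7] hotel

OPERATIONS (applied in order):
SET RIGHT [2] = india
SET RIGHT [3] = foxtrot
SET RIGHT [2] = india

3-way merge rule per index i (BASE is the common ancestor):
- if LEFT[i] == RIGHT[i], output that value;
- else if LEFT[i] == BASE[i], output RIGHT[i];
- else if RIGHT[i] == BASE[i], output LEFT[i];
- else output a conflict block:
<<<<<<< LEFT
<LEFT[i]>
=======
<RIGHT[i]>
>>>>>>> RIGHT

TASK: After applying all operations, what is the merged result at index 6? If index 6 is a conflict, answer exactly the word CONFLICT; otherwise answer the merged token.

Answer: bravo

Derivation:
Final LEFT:  [charlie, india, india, charlie, foxtrot, echo, bravo, hotel]
Final RIGHT: [charlie, india, india, foxtrot, foxtrot, echo, bravo, hotel]
i=0: L=charlie R=charlie -> agree -> charlie
i=1: L=india R=india -> agree -> india
i=2: L=india R=india -> agree -> india
i=3: L=charlie=BASE, R=foxtrot -> take RIGHT -> foxtrot
i=4: L=foxtrot R=foxtrot -> agree -> foxtrot
i=5: L=echo R=echo -> agree -> echo
i=6: L=bravo R=bravo -> agree -> bravo
i=7: L=hotel R=hotel -> agree -> hotel
Index 6 -> bravo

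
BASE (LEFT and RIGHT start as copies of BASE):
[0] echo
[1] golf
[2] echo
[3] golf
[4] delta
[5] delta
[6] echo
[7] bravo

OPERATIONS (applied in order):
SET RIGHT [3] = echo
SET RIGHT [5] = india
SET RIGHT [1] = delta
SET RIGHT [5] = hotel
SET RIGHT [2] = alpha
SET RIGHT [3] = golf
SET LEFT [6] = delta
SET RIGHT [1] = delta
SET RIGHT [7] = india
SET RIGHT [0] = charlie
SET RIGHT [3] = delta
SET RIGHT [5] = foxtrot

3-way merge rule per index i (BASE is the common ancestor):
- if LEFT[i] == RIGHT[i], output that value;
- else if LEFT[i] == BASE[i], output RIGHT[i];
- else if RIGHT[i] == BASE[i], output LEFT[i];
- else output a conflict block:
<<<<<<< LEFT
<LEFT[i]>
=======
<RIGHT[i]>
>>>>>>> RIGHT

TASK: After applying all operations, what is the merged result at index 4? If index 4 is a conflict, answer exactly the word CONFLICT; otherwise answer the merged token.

Final LEFT:  [echo, golf, echo, golf, delta, delta, delta, bravo]
Final RIGHT: [charlie, delta, alpha, delta, delta, foxtrot, echo, india]
i=0: L=echo=BASE, R=charlie -> take RIGHT -> charlie
i=1: L=golf=BASE, R=delta -> take RIGHT -> delta
i=2: L=echo=BASE, R=alpha -> take RIGHT -> alpha
i=3: L=golf=BASE, R=delta -> take RIGHT -> delta
i=4: L=delta R=delta -> agree -> delta
i=5: L=delta=BASE, R=foxtrot -> take RIGHT -> foxtrot
i=6: L=delta, R=echo=BASE -> take LEFT -> delta
i=7: L=bravo=BASE, R=india -> take RIGHT -> india
Index 4 -> delta

Answer: delta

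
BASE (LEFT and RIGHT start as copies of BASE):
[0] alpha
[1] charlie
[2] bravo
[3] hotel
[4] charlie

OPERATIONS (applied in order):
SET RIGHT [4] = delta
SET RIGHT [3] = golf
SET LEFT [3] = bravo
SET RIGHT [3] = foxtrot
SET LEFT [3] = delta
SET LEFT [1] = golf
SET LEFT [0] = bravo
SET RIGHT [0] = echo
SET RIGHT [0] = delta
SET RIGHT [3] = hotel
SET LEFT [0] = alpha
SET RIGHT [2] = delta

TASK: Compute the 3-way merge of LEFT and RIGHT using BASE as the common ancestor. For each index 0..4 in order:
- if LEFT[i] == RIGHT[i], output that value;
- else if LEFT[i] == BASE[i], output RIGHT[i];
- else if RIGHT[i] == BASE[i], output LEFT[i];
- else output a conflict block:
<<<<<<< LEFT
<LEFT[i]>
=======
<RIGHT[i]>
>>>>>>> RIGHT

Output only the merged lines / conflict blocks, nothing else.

Final LEFT:  [alpha, golf, bravo, delta, charlie]
Final RIGHT: [delta, charlie, delta, hotel, delta]
i=0: L=alpha=BASE, R=delta -> take RIGHT -> delta
i=1: L=golf, R=charlie=BASE -> take LEFT -> golf
i=2: L=bravo=BASE, R=delta -> take RIGHT -> delta
i=3: L=delta, R=hotel=BASE -> take LEFT -> delta
i=4: L=charlie=BASE, R=delta -> take RIGHT -> delta

Answer: delta
golf
delta
delta
delta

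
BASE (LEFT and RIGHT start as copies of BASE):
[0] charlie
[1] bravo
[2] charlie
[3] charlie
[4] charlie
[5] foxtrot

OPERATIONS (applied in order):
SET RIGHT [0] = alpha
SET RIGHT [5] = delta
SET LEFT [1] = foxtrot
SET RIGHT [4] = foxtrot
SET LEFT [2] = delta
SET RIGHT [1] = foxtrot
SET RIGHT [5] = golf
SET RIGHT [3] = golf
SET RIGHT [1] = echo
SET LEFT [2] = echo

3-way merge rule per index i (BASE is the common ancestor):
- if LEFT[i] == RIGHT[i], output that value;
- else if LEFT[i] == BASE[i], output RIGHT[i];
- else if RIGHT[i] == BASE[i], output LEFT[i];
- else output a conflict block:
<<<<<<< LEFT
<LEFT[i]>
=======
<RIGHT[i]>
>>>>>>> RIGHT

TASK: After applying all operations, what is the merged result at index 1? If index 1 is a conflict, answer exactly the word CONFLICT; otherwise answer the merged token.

Final LEFT:  [charlie, foxtrot, echo, charlie, charlie, foxtrot]
Final RIGHT: [alpha, echo, charlie, golf, foxtrot, golf]
i=0: L=charlie=BASE, R=alpha -> take RIGHT -> alpha
i=1: BASE=bravo L=foxtrot R=echo all differ -> CONFLICT
i=2: L=echo, R=charlie=BASE -> take LEFT -> echo
i=3: L=charlie=BASE, R=golf -> take RIGHT -> golf
i=4: L=charlie=BASE, R=foxtrot -> take RIGHT -> foxtrot
i=5: L=foxtrot=BASE, R=golf -> take RIGHT -> golf
Index 1 -> CONFLICT

Answer: CONFLICT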